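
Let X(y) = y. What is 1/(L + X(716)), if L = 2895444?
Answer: 1/2896160 ≈ 3.4528e-7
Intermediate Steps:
1/(L + X(716)) = 1/(2895444 + 716) = 1/2896160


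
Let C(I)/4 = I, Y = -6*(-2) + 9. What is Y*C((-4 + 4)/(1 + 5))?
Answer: 0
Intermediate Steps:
Y = 21 (Y = 12 + 9 = 21)
C(I) = 4*I
Y*C((-4 + 4)/(1 + 5)) = 21*(4*((-4 + 4)/(1 + 5))) = 21*(4*(0/6)) = 21*(4*(0*(⅙))) = 21*(4*0) = 21*0 = 0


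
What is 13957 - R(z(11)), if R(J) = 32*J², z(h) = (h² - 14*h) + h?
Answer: -1531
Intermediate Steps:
z(h) = h² - 13*h
13957 - R(z(11)) = 13957 - 32*(11*(-13 + 11))² = 13957 - 32*(11*(-2))² = 13957 - 32*(-22)² = 13957 - 32*484 = 13957 - 1*15488 = 13957 - 15488 = -1531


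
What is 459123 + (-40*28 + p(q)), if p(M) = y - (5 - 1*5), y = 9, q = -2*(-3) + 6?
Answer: 458012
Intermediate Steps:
q = 12 (q = 6 + 6 = 12)
p(M) = 9 (p(M) = 9 - (5 - 1*5) = 9 - (5 - 5) = 9 - 1*0 = 9 + 0 = 9)
459123 + (-40*28 + p(q)) = 459123 + (-40*28 + 9) = 459123 + (-1120 + 9) = 459123 - 1111 = 458012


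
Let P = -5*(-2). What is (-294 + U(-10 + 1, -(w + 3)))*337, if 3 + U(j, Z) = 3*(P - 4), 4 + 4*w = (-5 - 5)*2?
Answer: -94023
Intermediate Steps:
w = -6 (w = -1 + ((-5 - 5)*2)/4 = -1 + (-10*2)/4 = -1 + (1/4)*(-20) = -1 - 5 = -6)
P = 10
U(j, Z) = 15 (U(j, Z) = -3 + 3*(10 - 4) = -3 + 3*6 = -3 + 18 = 15)
(-294 + U(-10 + 1, -(w + 3)))*337 = (-294 + 15)*337 = -279*337 = -94023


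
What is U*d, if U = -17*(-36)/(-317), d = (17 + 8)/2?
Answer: -7650/317 ≈ -24.133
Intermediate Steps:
d = 25/2 (d = 25*(½) = 25/2 ≈ 12.500)
U = -612/317 (U = 612*(-1/317) = -612/317 ≈ -1.9306)
U*d = -612/317*25/2 = -7650/317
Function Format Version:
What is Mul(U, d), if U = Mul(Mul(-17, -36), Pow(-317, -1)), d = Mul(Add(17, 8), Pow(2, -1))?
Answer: Rational(-7650, 317) ≈ -24.133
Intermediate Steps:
d = Rational(25, 2) (d = Mul(25, Rational(1, 2)) = Rational(25, 2) ≈ 12.500)
U = Rational(-612, 317) (U = Mul(612, Rational(-1, 317)) = Rational(-612, 317) ≈ -1.9306)
Mul(U, d) = Mul(Rational(-612, 317), Rational(25, 2)) = Rational(-7650, 317)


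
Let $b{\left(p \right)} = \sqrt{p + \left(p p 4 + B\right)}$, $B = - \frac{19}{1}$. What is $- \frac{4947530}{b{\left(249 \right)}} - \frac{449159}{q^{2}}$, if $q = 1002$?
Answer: $- \frac{449159}{1004004} - \frac{353395 \sqrt{5066}}{2533} \approx -9930.6$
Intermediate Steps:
$B = -19$ ($B = \left(-19\right) 1 = -19$)
$b{\left(p \right)} = \sqrt{-19 + p + 4 p^{2}}$ ($b{\left(p \right)} = \sqrt{p + \left(p p 4 - 19\right)} = \sqrt{p + \left(p 4 p - 19\right)} = \sqrt{p + \left(4 p^{2} - 19\right)} = \sqrt{p + \left(-19 + 4 p^{2}\right)} = \sqrt{-19 + p + 4 p^{2}}$)
$- \frac{4947530}{b{\left(249 \right)}} - \frac{449159}{q^{2}} = - \frac{4947530}{\sqrt{-19 + 249 + 4 \cdot 249^{2}}} - \frac{449159}{1002^{2}} = - \frac{4947530}{\sqrt{-19 + 249 + 4 \cdot 62001}} - \frac{449159}{1004004} = - \frac{4947530}{\sqrt{-19 + 249 + 248004}} - \frac{449159}{1004004} = - \frac{4947530}{\sqrt{248234}} - \frac{449159}{1004004} = - \frac{4947530}{7 \sqrt{5066}} - \frac{449159}{1004004} = - 4947530 \frac{\sqrt{5066}}{35462} - \frac{449159}{1004004} = - \frac{353395 \sqrt{5066}}{2533} - \frac{449159}{1004004} = - \frac{449159}{1004004} - \frac{353395 \sqrt{5066}}{2533}$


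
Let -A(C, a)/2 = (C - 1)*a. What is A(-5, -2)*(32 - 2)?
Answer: -720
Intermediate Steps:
A(C, a) = -2*a*(-1 + C) (A(C, a) = -2*(C - 1)*a = -2*(-1 + C)*a = -2*a*(-1 + C))
A(-5, -2)*(32 - 2) = (2*(-2)*(1 - 1*(-5)))*(32 - 2) = (2*(-2)*(1 + 5))*30 = (2*(-2)*6)*30 = -24*30 = -720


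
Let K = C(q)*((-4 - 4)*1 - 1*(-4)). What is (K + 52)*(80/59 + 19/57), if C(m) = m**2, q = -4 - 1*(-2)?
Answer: 3588/59 ≈ 60.814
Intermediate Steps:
q = -2 (q = -4 + 2 = -2)
K = -16 (K = (-2)**2*((-4 - 4)*1 - 1*(-4)) = 4*(-8*1 + 4) = 4*(-8 + 4) = 4*(-4) = -16)
(K + 52)*(80/59 + 19/57) = (-16 + 52)*(80/59 + 19/57) = 36*(80*(1/59) + 19*(1/57)) = 36*(80/59 + 1/3) = 36*(299/177) = 3588/59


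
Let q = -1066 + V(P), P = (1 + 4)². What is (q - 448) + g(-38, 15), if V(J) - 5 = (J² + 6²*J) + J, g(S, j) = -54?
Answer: -13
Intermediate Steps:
P = 25 (P = 5² = 25)
V(J) = 5 + J² + 37*J (V(J) = 5 + ((J² + 6²*J) + J) = 5 + ((J² + 36*J) + J) = 5 + (J² + 37*J) = 5 + J² + 37*J)
q = 489 (q = -1066 + (5 + 25² + 37*25) = -1066 + (5 + 625 + 925) = -1066 + 1555 = 489)
(q - 448) + g(-38, 15) = (489 - 448) - 54 = 41 - 54 = -13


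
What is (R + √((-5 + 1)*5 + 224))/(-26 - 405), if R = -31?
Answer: 31/431 - 2*√51/431 ≈ 0.038787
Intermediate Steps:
(R + √((-5 + 1)*5 + 224))/(-26 - 405) = (-31 + √((-5 + 1)*5 + 224))/(-26 - 405) = (-31 + √(-4*5 + 224))/(-431) = (-31 + √(-20 + 224))*(-1/431) = (-31 + √204)*(-1/431) = (-31 + 2*√51)*(-1/431) = 31/431 - 2*√51/431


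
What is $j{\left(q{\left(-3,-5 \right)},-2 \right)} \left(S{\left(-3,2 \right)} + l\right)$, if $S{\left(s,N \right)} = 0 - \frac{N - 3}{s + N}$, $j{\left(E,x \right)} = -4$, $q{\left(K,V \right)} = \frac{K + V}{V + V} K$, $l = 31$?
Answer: $-120$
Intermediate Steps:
$q{\left(K,V \right)} = \frac{K \left(K + V\right)}{2 V}$ ($q{\left(K,V \right)} = \frac{K + V}{2 V} K = \frac{K \left(K + V\right)}{2 V}$)
$S{\left(s,N \right)} = - \frac{-3 + N}{N + s}$ ($S{\left(s,N \right)} = 0 - \frac{-3 + N}{N + s} = - \frac{-3 + N}{N + s}$)
$j{\left(q{\left(-3,-5 \right)},-2 \right)} \left(S{\left(-3,2 \right)} + l\right) = - 4 \left(\frac{3 - 2}{2 - 3} + 31\right) = - 4 \left(\frac{3 - 2}{-1} + 31\right) = - 4 \left(\left(-1\right) 1 + 31\right) = - 4 \left(-1 + 31\right) = \left(-4\right) 30 = -120$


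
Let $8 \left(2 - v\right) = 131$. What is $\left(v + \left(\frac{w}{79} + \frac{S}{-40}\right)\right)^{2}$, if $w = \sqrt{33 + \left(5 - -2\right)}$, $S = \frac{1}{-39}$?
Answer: $\frac{49035865969}{237314025} - \frac{11212 \sqrt{10}}{15405} \approx 204.33$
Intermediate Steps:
$S = - \frac{1}{39} \approx -0.025641$
$v = - \frac{115}{8}$ ($v = 2 - \frac{131}{8} = - \frac{115}{8} \approx -14.375$)
$w = 2 \sqrt{10}$ ($w = \sqrt{33 + \left(5 + 2\right)} = \sqrt{33 + 7} = \sqrt{40} = 2 \sqrt{10} \approx 6.3246$)
$\left(v + \left(\frac{w}{79} + \frac{S}{-40}\right)\right)^{2} = \left(- \frac{115}{8} - \left(- \frac{1}{1560} - \frac{2 \sqrt{10}}{79}\right)\right)^{2} = \left(- \frac{115}{8} - \left(- \frac{1}{1560} - 2 \sqrt{10} \cdot \frac{1}{79}\right)\right)^{2} = \left(- \frac{115}{8} + \left(\frac{2 \sqrt{10}}{79} + \frac{1}{1560}\right)\right)^{2} = \left(- \frac{115}{8} + \left(\frac{1}{1560} + \frac{2 \sqrt{10}}{79}\right)\right)^{2} = \left(- \frac{2803}{195} + \frac{2 \sqrt{10}}{79}\right)^{2}$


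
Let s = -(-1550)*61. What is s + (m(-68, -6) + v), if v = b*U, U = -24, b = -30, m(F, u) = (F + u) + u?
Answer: 95190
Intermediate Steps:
m(F, u) = F + 2*u
v = 720 (v = -30*(-24) = 720)
s = 94550 (s = -50*(-1891) = 94550)
s + (m(-68, -6) + v) = 94550 + ((-68 + 2*(-6)) + 720) = 94550 + ((-68 - 12) + 720) = 94550 + (-80 + 720) = 94550 + 640 = 95190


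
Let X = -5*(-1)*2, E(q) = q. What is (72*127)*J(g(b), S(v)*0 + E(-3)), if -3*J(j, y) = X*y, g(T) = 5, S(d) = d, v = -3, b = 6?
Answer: 91440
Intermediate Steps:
X = 10 (X = 5*2 = 10)
J(j, y) = -10*y/3
(72*127)*J(g(b), S(v)*0 + E(-3)) = (72*127)*(-10*(-3*0 - 3)/3) = 9144*(-10*(0 - 3)/3) = 9144*(-10/3*(-3)) = 9144*10 = 91440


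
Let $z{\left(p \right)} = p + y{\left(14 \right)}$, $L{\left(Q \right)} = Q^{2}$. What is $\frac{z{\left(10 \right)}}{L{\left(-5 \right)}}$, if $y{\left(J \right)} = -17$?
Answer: $- \frac{7}{25} \approx -0.28$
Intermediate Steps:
$z{\left(p \right)} = -17 + p$ ($z{\left(p \right)} = p - 17 = -17 + p$)
$\frac{z{\left(10 \right)}}{L{\left(-5 \right)}} = \frac{-17 + 10}{\left(-5\right)^{2}} = - \frac{7}{25}$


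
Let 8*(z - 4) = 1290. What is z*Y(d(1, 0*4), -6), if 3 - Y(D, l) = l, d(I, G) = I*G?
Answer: 5949/4 ≈ 1487.3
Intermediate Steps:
d(I, G) = G*I
Y(D, l) = 3 - l
z = 661/4 (z = 4 + (1/8)*1290 = 4 + 645/4 = 661/4 ≈ 165.25)
z*Y(d(1, 0*4), -6) = 661*(3 - 1*(-6))/4 = 661*(3 + 6)/4 = (661/4)*9 = 5949/4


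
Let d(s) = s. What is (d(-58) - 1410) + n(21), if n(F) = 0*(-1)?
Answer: -1468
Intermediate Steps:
n(F) = 0
(d(-58) - 1410) + n(21) = (-58 - 1410) + 0 = -1468 + 0 = -1468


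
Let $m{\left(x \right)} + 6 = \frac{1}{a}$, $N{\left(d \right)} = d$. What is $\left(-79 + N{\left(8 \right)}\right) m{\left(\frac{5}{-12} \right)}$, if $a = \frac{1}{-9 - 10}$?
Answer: $1775$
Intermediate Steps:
$a = - \frac{1}{19}$ ($a = \frac{1}{-19} = - \frac{1}{19} \approx -0.052632$)
$m{\left(x \right)} = -25$ ($m{\left(x \right)} = -6 + \frac{1}{- \frac{1}{19}} = -6 - 19 = -25$)
$\left(-79 + N{\left(8 \right)}\right) m{\left(\frac{5}{-12} \right)} = \left(-79 + 8\right) \left(-25\right) = \left(-71\right) \left(-25\right) = 1775$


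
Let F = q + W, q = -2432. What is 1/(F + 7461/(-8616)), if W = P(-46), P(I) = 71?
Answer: -2872/6783279 ≈ -0.00042339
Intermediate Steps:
W = 71
F = -2361 (F = -2432 + 71 = -2361)
1/(F + 7461/(-8616)) = 1/(-2361 + 7461/(-8616)) = 1/(-2361 + 7461*(-1/8616)) = 1/(-2361 - 2487/2872) = 1/(-6783279/2872) = -2872/6783279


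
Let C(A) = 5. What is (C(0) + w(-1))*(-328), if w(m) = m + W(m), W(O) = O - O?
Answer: -1312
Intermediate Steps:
W(O) = 0
w(m) = m (w(m) = m + 0 = m)
(C(0) + w(-1))*(-328) = (5 - 1)*(-328) = 4*(-328) = -1312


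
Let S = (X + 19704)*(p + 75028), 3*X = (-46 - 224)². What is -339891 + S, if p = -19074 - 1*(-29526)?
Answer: 3761122029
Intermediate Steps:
p = 10452 (p = -19074 + 29526 = 10452)
X = 24300 (X = (-46 - 224)²/3 = (⅓)*(-270)² = (⅓)*72900 = 24300)
S = 3761461920 (S = (24300 + 19704)*(10452 + 75028) = 44004*85480 = 3761461920)
-339891 + S = -339891 + 3761461920 = 3761122029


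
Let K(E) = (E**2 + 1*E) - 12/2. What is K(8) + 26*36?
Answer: 1002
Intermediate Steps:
K(E) = -6 + E + E**2 (K(E) = (E**2 + E) - 12*1/2 = (E + E**2) - 6 = -6 + E + E**2)
K(8) + 26*36 = (-6 + 8 + 8**2) + 26*36 = (-6 + 8 + 64) + 936 = 66 + 936 = 1002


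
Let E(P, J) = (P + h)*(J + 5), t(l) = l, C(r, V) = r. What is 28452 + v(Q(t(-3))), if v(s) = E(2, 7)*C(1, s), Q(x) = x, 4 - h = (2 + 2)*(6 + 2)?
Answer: 28140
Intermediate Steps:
h = -28 (h = 4 - (2 + 2)*(6 + 2) = 4 - 4*8 = 4 - 1*32 = 4 - 32 = -28)
E(P, J) = (-28 + P)*(5 + J) (E(P, J) = (P - 28)*(J + 5) = (-28 + P)*(5 + J))
v(s) = -312 (v(s) = (-140 - 28*7 + 5*2 + 7*2)*1 = (-140 - 196 + 10 + 14)*1 = -312*1 = -312)
28452 + v(Q(t(-3))) = 28452 - 312 = 28140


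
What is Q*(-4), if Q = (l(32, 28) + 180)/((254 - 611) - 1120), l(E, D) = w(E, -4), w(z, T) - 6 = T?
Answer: 104/211 ≈ 0.49289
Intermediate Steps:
w(z, T) = 6 + T
l(E, D) = 2 (l(E, D) = 6 - 4 = 2)
Q = -26/211 (Q = (2 + 180)/((254 - 611) - 1120) = 182/(-357 - 1120) = 182/(-1477) = 182*(-1/1477) = -26/211 ≈ -0.12322)
Q*(-4) = -26/211*(-4) = 104/211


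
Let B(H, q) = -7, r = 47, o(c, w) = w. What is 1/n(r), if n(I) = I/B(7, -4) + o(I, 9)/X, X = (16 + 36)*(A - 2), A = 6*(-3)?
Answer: -7280/48943 ≈ -0.14874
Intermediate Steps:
A = -18
X = -1040 (X = (16 + 36)*(-18 - 2) = 52*(-20) = -1040)
n(I) = -9/1040 - I/7 (n(I) = I/(-7) + 9/(-1040) = I*(-⅐) + 9*(-1/1040) = -I/7 - 9/1040 = -9/1040 - I/7)
1/n(r) = 1/(-9/1040 - ⅐*47) = 1/(-9/1040 - 47/7) = 1/(-48943/7280) = -7280/48943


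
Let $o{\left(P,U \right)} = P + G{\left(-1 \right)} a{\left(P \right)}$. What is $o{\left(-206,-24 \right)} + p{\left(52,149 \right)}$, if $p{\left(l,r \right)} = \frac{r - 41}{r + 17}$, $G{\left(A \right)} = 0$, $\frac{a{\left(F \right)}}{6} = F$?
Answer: $- \frac{17044}{83} \approx -205.35$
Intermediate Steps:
$a{\left(F \right)} = 6 F$
$p{\left(l,r \right)} = \frac{-41 + r}{17 + r}$
$o{\left(P,U \right)} = P$ ($o{\left(P,U \right)} = P + 0 \cdot 6 P = P + 0 = P$)
$o{\left(-206,-24 \right)} + p{\left(52,149 \right)} = -206 + \frac{-41 + 149}{17 + 149} = -206 + \frac{1}{166} \cdot 108 = -206 + \frac{54}{83} = - \frac{17044}{83}$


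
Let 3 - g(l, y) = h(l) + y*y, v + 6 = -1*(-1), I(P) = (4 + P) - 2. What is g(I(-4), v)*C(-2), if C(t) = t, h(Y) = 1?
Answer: 46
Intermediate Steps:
I(P) = 2 + P
v = -5 (v = -6 - 1*(-1) = -6 + 1 = -5)
g(l, y) = 2 - y² (g(l, y) = 3 - (1 + y*y) = 3 - (1 + y²) = 3 + (-1 - y²) = 2 - y²)
g(I(-4), v)*C(-2) = (2 - 1*(-5)²)*(-2) = (2 - 1*25)*(-2) = (2 - 25)*(-2) = -23*(-2) = 46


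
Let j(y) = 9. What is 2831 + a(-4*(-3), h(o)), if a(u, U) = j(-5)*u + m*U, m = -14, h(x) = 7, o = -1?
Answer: 2841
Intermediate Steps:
a(u, U) = -14*U + 9*u (a(u, U) = 9*u - 14*U = -14*U + 9*u)
2831 + a(-4*(-3), h(o)) = 2831 + (-14*7 + 9*(-4*(-3))) = 2831 + (-98 + 9*12) = 2831 + (-98 + 108) = 2831 + 10 = 2841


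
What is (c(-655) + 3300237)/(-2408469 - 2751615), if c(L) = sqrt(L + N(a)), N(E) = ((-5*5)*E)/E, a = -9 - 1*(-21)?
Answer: -1100079/1720028 - I*sqrt(170)/2580042 ≈ -0.63957 - 5.0536e-6*I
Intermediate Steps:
a = 12 (a = -9 + 21 = 12)
N(E) = -25 (N(E) = (-25*E)/E = -25)
c(L) = sqrt(-25 + L) (c(L) = sqrt(L - 25) = sqrt(-25 + L))
(c(-655) + 3300237)/(-2408469 - 2751615) = (sqrt(-25 - 655) + 3300237)/(-2408469 - 2751615) = (sqrt(-680) + 3300237)/(-5160084) = (2*I*sqrt(170) + 3300237)*(-1/5160084) = (3300237 + 2*I*sqrt(170))*(-1/5160084) = -1100079/1720028 - I*sqrt(170)/2580042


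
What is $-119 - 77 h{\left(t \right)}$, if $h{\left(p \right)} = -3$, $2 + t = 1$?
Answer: $112$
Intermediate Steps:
$t = -1$ ($t = -2 + 1 = -1$)
$-119 - 77 h{\left(t \right)} = -119 - -231 = -119 + 231 = 112$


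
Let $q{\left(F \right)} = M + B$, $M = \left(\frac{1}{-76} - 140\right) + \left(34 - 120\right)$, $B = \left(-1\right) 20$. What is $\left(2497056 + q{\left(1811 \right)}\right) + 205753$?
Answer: $\frac{205394787}{76} \approx 2.7026 \cdot 10^{6}$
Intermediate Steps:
$B = -20$
$M = - \frac{17177}{76}$ ($M = \left(- \frac{1}{76} - 140\right) + \left(34 - 120\right) = - \frac{10641}{76} - 86 = - \frac{17177}{76} \approx -226.01$)
$q{\left(F \right)} = - \frac{18697}{76}$ ($q{\left(F \right)} = - \frac{17177}{76} - 20 = - \frac{18697}{76}$)
$\left(2497056 + q{\left(1811 \right)}\right) + 205753 = \left(2497056 - \frac{18697}{76}\right) + 205753 = \frac{189757559}{76} + 205753 = \frac{205394787}{76}$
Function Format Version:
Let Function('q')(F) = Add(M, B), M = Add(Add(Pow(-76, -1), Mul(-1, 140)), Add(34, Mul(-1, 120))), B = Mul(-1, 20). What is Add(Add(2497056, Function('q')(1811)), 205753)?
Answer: Rational(205394787, 76) ≈ 2.7026e+6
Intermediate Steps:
B = -20
M = Rational(-17177, 76) (M = Add(Add(Rational(-1, 76), -140), Add(34, -120)) = Add(Rational(-10641, 76), -86) = Rational(-17177, 76) ≈ -226.01)
Function('q')(F) = Rational(-18697, 76) (Function('q')(F) = Add(Rational(-17177, 76), -20) = Rational(-18697, 76))
Add(Add(2497056, Function('q')(1811)), 205753) = Add(Add(2497056, Rational(-18697, 76)), 205753) = Add(Rational(189757559, 76), 205753) = Rational(205394787, 76)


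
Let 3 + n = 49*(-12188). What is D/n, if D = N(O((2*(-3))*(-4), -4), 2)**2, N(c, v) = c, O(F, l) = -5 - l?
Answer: -1/597215 ≈ -1.6744e-6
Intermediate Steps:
n = -597215 (n = -3 + 49*(-12188) = -3 - 597212 = -597215)
D = 1 (D = (-5 - 1*(-4))**2 = (-5 + 4)**2 = (-1)**2 = 1)
D/n = 1/(-597215) = 1*(-1/597215) = -1/597215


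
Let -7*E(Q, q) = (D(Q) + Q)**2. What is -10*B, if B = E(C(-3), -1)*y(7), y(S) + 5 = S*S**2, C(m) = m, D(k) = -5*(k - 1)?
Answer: 976820/7 ≈ 1.3955e+5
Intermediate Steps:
D(k) = 5 - 5*k (D(k) = -5*(-1 + k) = 5 - 5*k)
E(Q, q) = -(5 - 4*Q)**2/7 (E(Q, q) = -((5 - 5*Q) + Q)**2/7 = -(5 - 4*Q)**2/7)
y(S) = -5 + S**3 (y(S) = -5 + S*S**2 = -5 + S**3)
B = -97682/7 (B = (-(-5 + 4*(-3))**2/7)*(-5 + 7**3) = (-(-5 - 12)**2/7)*(-5 + 343) = -1/7*(-17)**2*338 = -1/7*289*338 = -289/7*338 = -97682/7 ≈ -13955.)
-10*B = -10*(-97682/7) = 976820/7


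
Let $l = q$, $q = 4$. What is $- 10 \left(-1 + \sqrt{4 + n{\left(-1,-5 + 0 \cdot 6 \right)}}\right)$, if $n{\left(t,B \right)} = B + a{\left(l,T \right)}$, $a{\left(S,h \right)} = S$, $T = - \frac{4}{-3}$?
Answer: $10 - 10 \sqrt{3} \approx -7.3205$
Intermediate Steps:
$T = \frac{4}{3}$ ($T = \left(-4\right) \left(- \frac{1}{3}\right) = \frac{4}{3} \approx 1.3333$)
$l = 4$
$n{\left(t,B \right)} = 4 + B$ ($n{\left(t,B \right)} = B + 4 = 4 + B$)
$- 10 \left(-1 + \sqrt{4 + n{\left(-1,-5 + 0 \cdot 6 \right)}}\right) = - 10 \left(-1 + \sqrt{4 + \left(4 + \left(-5 + 0 \cdot 6\right)\right)}\right) = - 10 \left(-1 + \sqrt{4 + \left(4 + \left(-5 + 0\right)\right)}\right) = - 10 \left(-1 + \sqrt{4 + \left(4 - 5\right)}\right) = - 10 \left(-1 + \sqrt{4 - 1}\right) = - 10 \left(-1 + \sqrt{3}\right) = 10 - 10 \sqrt{3}$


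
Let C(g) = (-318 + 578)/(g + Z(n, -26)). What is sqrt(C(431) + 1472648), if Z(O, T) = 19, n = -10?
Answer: sqrt(331345930)/15 ≈ 1213.5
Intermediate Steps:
C(g) = 260/(19 + g) (C(g) = (-318 + 578)/(g + 19) = 260/(19 + g))
sqrt(C(431) + 1472648) = sqrt(260/(19 + 431) + 1472648) = sqrt(260/450 + 1472648) = sqrt(260*(1/450) + 1472648) = sqrt(26/45 + 1472648) = sqrt(66269186/45) = sqrt(331345930)/15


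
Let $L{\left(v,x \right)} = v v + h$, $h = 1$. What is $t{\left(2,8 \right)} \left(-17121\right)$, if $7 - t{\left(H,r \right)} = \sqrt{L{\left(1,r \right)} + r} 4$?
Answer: $-119847 + 68484 \sqrt{10} \approx 96718.0$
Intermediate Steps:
$L{\left(v,x \right)} = 1 + v^{2}$ ($L{\left(v,x \right)} = v v + 1 = v^{2} + 1 = 1 + v^{2}$)
$t{\left(H,r \right)} = 7 - 4 \sqrt{2 + r}$ ($t{\left(H,r \right)} = 7 - \sqrt{\left(1 + 1^{2}\right) + r} 4 = 7 - \sqrt{\left(1 + 1\right) + r} 4 = 7 - \sqrt{2 + r} 4 = 7 - 4 \sqrt{2 + r}$)
$t{\left(2,8 \right)} \left(-17121\right) = \left(7 - 4 \sqrt{2 + 8}\right) \left(-17121\right) = \left(7 - 4 \sqrt{10}\right) \left(-17121\right) = -119847 + 68484 \sqrt{10}$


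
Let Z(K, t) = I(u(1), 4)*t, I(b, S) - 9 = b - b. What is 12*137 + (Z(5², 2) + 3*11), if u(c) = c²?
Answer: 1695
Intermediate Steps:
I(b, S) = 9 (I(b, S) = 9 + (b - b) = 9 + 0 = 9)
Z(K, t) = 9*t
12*137 + (Z(5², 2) + 3*11) = 12*137 + (9*2 + 3*11) = 1644 + (18 + 33) = 1644 + 51 = 1695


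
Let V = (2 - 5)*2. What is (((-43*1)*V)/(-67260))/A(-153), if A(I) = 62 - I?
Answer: -1/56050 ≈ -1.7841e-5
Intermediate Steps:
V = -6 (V = -3*2 = -6)
(((-43*1)*V)/(-67260))/A(-153) = ((-43*1*(-6))/(-67260))/(62 - 1*(-153)) = (-43*(-6)*(-1/67260))/(62 + 153) = (258*(-1/67260))/215 = -43/11210*1/215 = -1/56050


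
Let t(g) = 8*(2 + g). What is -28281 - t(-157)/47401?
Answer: -1340546441/47401 ≈ -28281.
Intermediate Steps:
t(g) = 16 + 8*g
-28281 - t(-157)/47401 = -28281 - (16 + 8*(-157))/47401 = -28281 - (16 - 1256)/47401 = -28281 - (-1240)/47401 = -28281 - 1*(-1240/47401) = -28281 + 1240/47401 = -1340546441/47401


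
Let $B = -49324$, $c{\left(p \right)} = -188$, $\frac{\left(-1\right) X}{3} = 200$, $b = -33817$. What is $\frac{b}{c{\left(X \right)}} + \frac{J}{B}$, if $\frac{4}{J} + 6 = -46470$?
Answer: $\frac{1211273276090}{6733872783} \approx 179.88$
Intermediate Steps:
$X = -600$ ($X = \left(-3\right) 200 = -600$)
$J = - \frac{1}{11619}$ ($J = \frac{4}{-6 - 46470} = \frac{4}{-46476} = 4 \left(- \frac{1}{46476}\right) = - \frac{1}{11619} \approx -8.6066 \cdot 10^{-5}$)
$\frac{b}{c{\left(X \right)}} + \frac{J}{B} = - \frac{33817}{-188} - \frac{1}{11619 \left(-49324\right)} = \left(-33817\right) \left(- \frac{1}{188}\right) - - \frac{1}{573095556} = \frac{33817}{188} + \frac{1}{573095556} = \frac{1211273276090}{6733872783}$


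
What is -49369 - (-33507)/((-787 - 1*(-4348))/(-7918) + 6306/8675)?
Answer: 453867567191/6346411 ≈ 71516.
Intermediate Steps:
-49369 - (-33507)/((-787 - 1*(-4348))/(-7918) + 6306/8675) = -49369 - (-33507)/((-787 + 4348)*(-1/7918) + 6306*(1/8675)) = -49369 - (-33507)/(3561*(-1/7918) + 6306/8675) = -49369 - (-33507)/(-3561/7918 + 6306/8675) = -49369 - (-33507)/19039233/68688650 = -49369 - (-33507)*68688650/19039233 = -49369 - 1*(-767183531850/6346411) = -49369 + 767183531850/6346411 = 453867567191/6346411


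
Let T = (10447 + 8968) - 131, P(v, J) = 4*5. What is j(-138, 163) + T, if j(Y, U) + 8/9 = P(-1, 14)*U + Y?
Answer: 201646/9 ≈ 22405.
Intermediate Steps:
P(v, J) = 20
j(Y, U) = -8/9 + Y + 20*U (j(Y, U) = -8/9 + (20*U + Y) = -8/9 + (Y + 20*U) = -8/9 + Y + 20*U)
T = 19284 (T = 19415 - 131 = 19284)
j(-138, 163) + T = (-8/9 - 138 + 20*163) + 19284 = (-8/9 - 138 + 3260) + 19284 = 28090/9 + 19284 = 201646/9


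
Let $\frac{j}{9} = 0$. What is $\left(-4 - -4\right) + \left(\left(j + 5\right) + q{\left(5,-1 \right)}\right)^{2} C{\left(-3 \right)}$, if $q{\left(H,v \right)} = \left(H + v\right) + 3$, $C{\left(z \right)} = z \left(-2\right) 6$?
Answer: $5184$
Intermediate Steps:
$j = 0$ ($j = 9 \cdot 0 = 0$)
$C{\left(z \right)} = - 12 z$ ($C{\left(z \right)} = - 2 z 6 = - 12 z$)
$q{\left(H,v \right)} = 3 + H + v$
$\left(-4 - -4\right) + \left(\left(j + 5\right) + q{\left(5,-1 \right)}\right)^{2} C{\left(-3 \right)} = \left(-4 - -4\right) + \left(\left(0 + 5\right) + \left(3 + 5 - 1\right)\right)^{2} \left(\left(-12\right) \left(-3\right)\right) = \left(-4 + 4\right) + \left(5 + 7\right)^{2} \cdot 36 = 0 + 12^{2} \cdot 36 = 0 + 144 \cdot 36 = 0 + 5184 = 5184$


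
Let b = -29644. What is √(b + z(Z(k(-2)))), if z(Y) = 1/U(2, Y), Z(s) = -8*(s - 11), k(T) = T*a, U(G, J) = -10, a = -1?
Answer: I*√2964410/10 ≈ 172.17*I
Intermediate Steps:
k(T) = -T (k(T) = T*(-1) = -T)
Z(s) = 88 - 8*s (Z(s) = -8*(-11 + s) = 88 - 8*s)
z(Y) = -⅒ (z(Y) = 1/(-10) = -⅒)
√(b + z(Z(k(-2)))) = √(-29644 - ⅒) = √(-296441/10) = I*√2964410/10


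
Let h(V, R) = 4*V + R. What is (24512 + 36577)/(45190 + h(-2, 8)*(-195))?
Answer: 61089/45190 ≈ 1.3518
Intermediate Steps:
h(V, R) = R + 4*V
(24512 + 36577)/(45190 + h(-2, 8)*(-195)) = (24512 + 36577)/(45190 + (8 + 4*(-2))*(-195)) = 61089/(45190 + (8 - 8)*(-195)) = 61089/(45190 + 0*(-195)) = 61089/(45190 + 0) = 61089/45190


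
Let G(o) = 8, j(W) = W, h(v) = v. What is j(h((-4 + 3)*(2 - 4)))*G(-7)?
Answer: 16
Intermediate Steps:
j(h((-4 + 3)*(2 - 4)))*G(-7) = ((-4 + 3)*(2 - 4))*8 = -1*(-2)*8 = 2*8 = 16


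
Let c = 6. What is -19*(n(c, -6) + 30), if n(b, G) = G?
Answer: -456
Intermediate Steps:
-19*(n(c, -6) + 30) = -19*(-6 + 30) = -19*24 = -456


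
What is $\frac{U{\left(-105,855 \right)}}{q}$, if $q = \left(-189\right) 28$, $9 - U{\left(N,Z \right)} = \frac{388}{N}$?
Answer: $- \frac{1333}{555660} \approx -0.0023989$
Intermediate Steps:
$U{\left(N,Z \right)} = 9 - \frac{388}{N}$
$q = -5292$
$\frac{U{\left(-105,855 \right)}}{q} = \frac{9 - \frac{388}{-105}}{-5292} = \left(9 - - \frac{388}{105}\right) \left(- \frac{1}{5292}\right) = \left(9 + \frac{388}{105}\right) \left(- \frac{1}{5292}\right) = \frac{1333}{105} \left(- \frac{1}{5292}\right) = - \frac{1333}{555660}$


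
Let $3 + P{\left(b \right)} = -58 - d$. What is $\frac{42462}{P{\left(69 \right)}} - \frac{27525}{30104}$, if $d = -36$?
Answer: $- \frac{1278964173}{752600} \approx -1699.4$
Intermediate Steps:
$P{\left(b \right)} = -25$ ($P{\left(b \right)} = -3 - 22 = -25$)
$\frac{42462}{P{\left(69 \right)}} - \frac{27525}{30104} = \frac{42462}{-25} - \frac{27525}{30104} = 42462 \left(- \frac{1}{25}\right) - \frac{27525}{30104} = - \frac{42462}{25} - \frac{27525}{30104} = - \frac{1278964173}{752600}$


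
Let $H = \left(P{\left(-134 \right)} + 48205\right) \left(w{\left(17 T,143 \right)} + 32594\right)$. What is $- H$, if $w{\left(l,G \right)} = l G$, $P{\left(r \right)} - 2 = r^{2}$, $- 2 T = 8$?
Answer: $-1513147810$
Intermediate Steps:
$T = -4$ ($T = \left(- \frac{1}{2}\right) 8 = -4$)
$P{\left(r \right)} = 2 + r^{2}$
$w{\left(l,G \right)} = G l$
$H = 1513147810$ ($H = \left(\left(2 + \left(-134\right)^{2}\right) + 48205\right) \left(143 \cdot 17 \left(-4\right) + 32594\right) = \left(\left(2 + 17956\right) + 48205\right) \left(143 \left(-68\right) + 32594\right) = \left(17958 + 48205\right) \left(-9724 + 32594\right) = 66163 \cdot 22870 = 1513147810$)
$- H = \left(-1\right) 1513147810 = -1513147810$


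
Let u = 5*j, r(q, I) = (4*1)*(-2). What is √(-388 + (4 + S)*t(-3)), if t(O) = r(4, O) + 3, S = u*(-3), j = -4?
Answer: 2*I*√177 ≈ 26.608*I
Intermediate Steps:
r(q, I) = -8 (r(q, I) = 4*(-2) = -8)
u = -20 (u = 5*(-4) = -20)
S = 60 (S = -20*(-3) = 60)
t(O) = -5 (t(O) = -8 + 3 = -5)
√(-388 + (4 + S)*t(-3)) = √(-388 + (4 + 60)*(-5)) = √(-388 + 64*(-5)) = √(-388 - 320) = √(-708) = 2*I*√177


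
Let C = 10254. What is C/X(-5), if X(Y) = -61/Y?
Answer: 51270/61 ≈ 840.49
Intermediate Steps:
C/X(-5) = 10254/((-61/(-5))) = 10254/((-61*(-1/5))) = 10254/(61/5) = 10254*(5/61) = 51270/61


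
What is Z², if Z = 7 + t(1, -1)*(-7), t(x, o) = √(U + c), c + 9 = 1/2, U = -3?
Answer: 49*(2 - I*√46)²/4 ≈ -514.5 - 332.33*I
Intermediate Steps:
c = -17/2 (c = -9 + 1/2 = -9 + 1*(½) = -9 + ½ = -17/2 ≈ -8.5000)
t(x, o) = I*√46/2 (t(x, o) = √(-3 - 17/2) = √(-23/2) = I*√46/2)
Z = 7 - 7*I*√46/2 (Z = 7 + (I*√46/2)*(-7) = 7 - 7*I*√46/2 ≈ 7.0 - 23.738*I)
Z² = (7 - 7*I*√46/2)²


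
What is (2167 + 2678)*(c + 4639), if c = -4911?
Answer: -1317840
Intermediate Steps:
(2167 + 2678)*(c + 4639) = (2167 + 2678)*(-4911 + 4639) = 4845*(-272) = -1317840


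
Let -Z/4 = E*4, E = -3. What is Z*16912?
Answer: 811776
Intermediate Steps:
Z = 48 (Z = -(-12)*4 = -4*(-12) = 48)
Z*16912 = 48*16912 = 811776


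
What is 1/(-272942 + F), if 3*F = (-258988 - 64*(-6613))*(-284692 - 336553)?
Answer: -1/34012194202 ≈ -2.9401e-11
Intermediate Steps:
F = -34011921260 (F = ((-258988 - 64*(-6613))*(-284692 - 336553))/3 = ((-258988 + 423232)*(-621245))/3 = (164244*(-621245))/3 = (⅓)*(-102035763780) = -34011921260)
1/(-272942 + F) = 1/(-272942 - 34011921260) = 1/(-34012194202) = -1/34012194202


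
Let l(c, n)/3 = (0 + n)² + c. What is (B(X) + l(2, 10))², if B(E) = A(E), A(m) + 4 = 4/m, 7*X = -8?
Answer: 356409/4 ≈ 89102.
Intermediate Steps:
X = -8/7 (X = (⅐)*(-8) = -8/7 ≈ -1.1429)
A(m) = -4 + 4/m
B(E) = -4 + 4/E
l(c, n) = 3*c + 3*n² (l(c, n) = 3*((0 + n)² + c) = 3*(n² + c) = 3*(c + n²) = 3*c + 3*n²)
(B(X) + l(2, 10))² = ((-4 + 4/(-8/7)) + (3*2 + 3*10²))² = ((-4 + 4*(-7/8)) + (6 + 3*100))² = ((-4 - 7/2) + (6 + 300))² = (-15/2 + 306)² = (597/2)² = 356409/4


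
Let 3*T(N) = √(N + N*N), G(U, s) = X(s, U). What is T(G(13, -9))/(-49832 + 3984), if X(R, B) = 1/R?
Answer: -I*√2/618948 ≈ -2.2849e-6*I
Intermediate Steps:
G(U, s) = 1/s
T(N) = √(N + N²)/3 (T(N) = √(N + N*N)/3 = √(N + N²)/3)
T(G(13, -9))/(-49832 + 3984) = (√((1 + 1/(-9))/(-9))/3)/(-49832 + 3984) = (√(-(1 - ⅑)/9)/3)/(-45848) = (√(-⅑*8/9)/3)*(-1/45848) = (√(-8/81)/3)*(-1/45848) = ((2*I*√2/9)/3)*(-1/45848) = (2*I*√2/27)*(-1/45848) = -I*√2/618948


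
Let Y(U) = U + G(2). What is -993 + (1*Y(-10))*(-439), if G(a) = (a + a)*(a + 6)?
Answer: -10651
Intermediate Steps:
G(a) = 2*a*(6 + a) (G(a) = (2*a)*(6 + a) = 2*a*(6 + a))
Y(U) = 32 + U (Y(U) = U + 2*2*(6 + 2) = U + 2*2*8 = U + 32 = 32 + U)
-993 + (1*Y(-10))*(-439) = -993 + (1*(32 - 10))*(-439) = -993 + (1*22)*(-439) = -993 + 22*(-439) = -993 - 9658 = -10651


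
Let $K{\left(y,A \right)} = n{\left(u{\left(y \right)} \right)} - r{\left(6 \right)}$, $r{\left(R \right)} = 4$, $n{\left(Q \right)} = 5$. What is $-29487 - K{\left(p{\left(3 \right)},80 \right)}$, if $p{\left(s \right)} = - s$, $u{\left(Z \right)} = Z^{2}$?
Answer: $-29488$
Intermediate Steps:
$K{\left(y,A \right)} = 1$ ($K{\left(y,A \right)} = 5 - 4 = 1$)
$-29487 - K{\left(p{\left(3 \right)},80 \right)} = -29487 - 1 = -29488$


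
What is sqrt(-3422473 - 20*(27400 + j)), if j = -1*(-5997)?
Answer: I*sqrt(4090413) ≈ 2022.5*I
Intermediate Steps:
j = 5997
sqrt(-3422473 - 20*(27400 + j)) = sqrt(-3422473 - 20*(27400 + 5997)) = sqrt(-3422473 - 20*33397) = sqrt(-3422473 - 667940) = sqrt(-4090413) = I*sqrt(4090413)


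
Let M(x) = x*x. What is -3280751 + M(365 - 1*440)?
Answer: -3275126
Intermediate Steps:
M(x) = x**2
-3280751 + M(365 - 1*440) = -3280751 + (365 - 1*440)**2 = -3280751 + (365 - 440)**2 = -3280751 + (-75)**2 = -3280751 + 5625 = -3275126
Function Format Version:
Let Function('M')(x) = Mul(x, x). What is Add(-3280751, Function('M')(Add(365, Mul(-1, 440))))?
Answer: -3275126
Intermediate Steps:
Function('M')(x) = Pow(x, 2)
Add(-3280751, Function('M')(Add(365, Mul(-1, 440)))) = Add(-3280751, Pow(Add(365, Mul(-1, 440)), 2)) = Add(-3280751, Pow(Add(365, -440), 2)) = Add(-3280751, Pow(-75, 2)) = Add(-3280751, 5625) = -3275126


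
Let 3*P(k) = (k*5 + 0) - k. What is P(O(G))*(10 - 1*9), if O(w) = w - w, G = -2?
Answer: 0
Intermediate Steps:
O(w) = 0
P(k) = 4*k/3 (P(k) = ((k*5 + 0) - k)/3 = ((5*k + 0) - k)/3 = (5*k - k)/3 = (4*k)/3 = 4*k/3)
P(O(G))*(10 - 1*9) = ((4/3)*0)*(10 - 1*9) = 0*(10 - 9) = 0*1 = 0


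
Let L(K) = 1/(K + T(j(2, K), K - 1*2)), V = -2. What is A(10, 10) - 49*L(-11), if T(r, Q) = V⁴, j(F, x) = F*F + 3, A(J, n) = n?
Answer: ⅕ ≈ 0.20000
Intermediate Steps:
j(F, x) = 3 + F² (j(F, x) = F² + 3 = 3 + F²)
T(r, Q) = 16 (T(r, Q) = (-2)⁴ = 16)
L(K) = 1/(16 + K) (L(K) = 1/(K + 16) = 1/(16 + K))
A(10, 10) - 49*L(-11) = 10 - 49/(16 - 11) = 10 - 49/5 = ⅕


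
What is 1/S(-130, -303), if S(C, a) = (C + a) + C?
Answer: -1/563 ≈ -0.0017762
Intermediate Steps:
S(C, a) = a + 2*C
1/S(-130, -303) = 1/(-303 + 2*(-130)) = 1/(-303 - 260) = 1/(-563) = -1/563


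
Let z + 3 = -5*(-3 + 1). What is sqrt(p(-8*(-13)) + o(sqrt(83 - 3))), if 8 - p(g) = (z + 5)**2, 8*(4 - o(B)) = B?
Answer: sqrt(-528 - 2*sqrt(5))/2 ≈ 11.538*I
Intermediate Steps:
z = 7 (z = -3 - 5*(-3 + 1) = -3 - (-10) = -3 - 5*(-2) = -3 + 10 = 7)
o(B) = 4 - B/8
p(g) = -136 (p(g) = 8 - (7 + 5)**2 = 8 - 1*12**2 = 8 - 1*144 = 8 - 144 = -136)
sqrt(p(-8*(-13)) + o(sqrt(83 - 3))) = sqrt(-136 + (4 - sqrt(83 - 3)/8)) = sqrt(-136 + (4 - sqrt(5)/2)) = sqrt(-132 - sqrt(5)/2)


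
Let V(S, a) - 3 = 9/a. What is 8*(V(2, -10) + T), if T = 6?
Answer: 324/5 ≈ 64.800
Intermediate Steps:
V(S, a) = 3 + 9/a
8*(V(2, -10) + T) = 8*((3 + 9/(-10)) + 6) = 8*((3 + 9*(-1/10)) + 6) = 8*((3 - 9/10) + 6) = 8*(21/10 + 6) = 8*(81/10) = 324/5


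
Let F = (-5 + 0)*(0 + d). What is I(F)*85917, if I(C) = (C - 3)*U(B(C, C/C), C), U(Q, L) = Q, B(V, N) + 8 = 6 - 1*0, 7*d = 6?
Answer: 8763534/7 ≈ 1.2519e+6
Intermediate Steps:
d = 6/7 (d = (⅐)*6 = 6/7 ≈ 0.85714)
B(V, N) = -2 (B(V, N) = -8 + (6 - 1*0) = -8 + (6 + 0) = -8 + 6 = -2)
F = -30/7 (F = (-5 + 0)*(0 + 6/7) = -5*6/7 = -30/7 ≈ -4.2857)
I(C) = 6 - 2*C (I(C) = (C - 3)*(-2) = (-3 + C)*(-2) = 6 - 2*C)
I(F)*85917 = (6 - 2*(-30/7))*85917 = (6 + 60/7)*85917 = (102/7)*85917 = 8763534/7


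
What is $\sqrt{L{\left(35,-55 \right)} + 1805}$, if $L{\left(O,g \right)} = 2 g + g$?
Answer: $2 \sqrt{410} \approx 40.497$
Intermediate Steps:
$L{\left(O,g \right)} = 3 g$
$\sqrt{L{\left(35,-55 \right)} + 1805} = \sqrt{3 \left(-55\right) + 1805} = \sqrt{-165 + 1805} = \sqrt{1640} = 2 \sqrt{410}$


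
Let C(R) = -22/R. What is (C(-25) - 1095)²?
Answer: 748186609/625 ≈ 1.1971e+6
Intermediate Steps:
(C(-25) - 1095)² = (-22/(-25) - 1095)² = (-22*(-1/25) - 1095)² = (22/25 - 1095)² = (-27353/25)² = 748186609/625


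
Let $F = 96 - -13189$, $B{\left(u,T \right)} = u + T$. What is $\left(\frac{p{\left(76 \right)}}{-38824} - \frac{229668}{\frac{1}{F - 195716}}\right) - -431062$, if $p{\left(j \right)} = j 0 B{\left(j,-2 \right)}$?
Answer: $41898993970$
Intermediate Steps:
$B{\left(u,T \right)} = T + u$
$F = 13285$ ($F = 96 + 13189 = 13285$)
$p{\left(j \right)} = 0$ ($p{\left(j \right)} = j 0 \left(-2 + j\right) = 0 \left(-2 + j\right) = 0$)
$\left(\frac{p{\left(76 \right)}}{-38824} - \frac{229668}{\frac{1}{F - 195716}}\right) - -431062 = \left(\frac{0}{-38824} - \frac{229668}{\frac{1}{13285 - 195716}}\right) - -431062 = \left(0 \left(- \frac{1}{38824}\right) - \frac{229668}{\frac{1}{-182431}}\right) + 431062 = \left(0 - \frac{229668}{- \frac{1}{182431}}\right) + 431062 = \left(0 - -41898562908\right) + 431062 = \left(0 + 41898562908\right) + 431062 = 41898562908 + 431062 = 41898993970$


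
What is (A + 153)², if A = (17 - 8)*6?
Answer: 42849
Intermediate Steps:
A = 54 (A = 9*6 = 54)
(A + 153)² = (54 + 153)² = 207² = 42849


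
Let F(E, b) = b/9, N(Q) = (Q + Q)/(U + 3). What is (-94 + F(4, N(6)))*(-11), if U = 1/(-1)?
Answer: 3080/3 ≈ 1026.7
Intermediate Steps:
U = -1
N(Q) = Q (N(Q) = (Q + Q)/(-1 + 3) = (2*Q)/2 = (2*Q)*(1/2) = Q)
F(E, b) = b/9 (F(E, b) = b*(1/9) = b/9)
(-94 + F(4, N(6)))*(-11) = (-94 + (1/9)*6)*(-11) = (-94 + 2/3)*(-11) = -280/3*(-11) = 3080/3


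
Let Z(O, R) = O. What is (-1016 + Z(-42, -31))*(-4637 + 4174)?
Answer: 489854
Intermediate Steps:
(-1016 + Z(-42, -31))*(-4637 + 4174) = (-1016 - 42)*(-4637 + 4174) = -1058*(-463) = 489854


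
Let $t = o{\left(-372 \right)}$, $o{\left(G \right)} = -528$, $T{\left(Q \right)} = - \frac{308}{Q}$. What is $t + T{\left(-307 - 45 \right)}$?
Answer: $- \frac{4217}{8} \approx -527.13$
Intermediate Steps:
$t = -528$
$t + T{\left(-307 - 45 \right)} = -528 - \frac{308}{-307 - 45} = -528 - \frac{308}{-352} = -528 - - \frac{7}{8} = -528 + \frac{7}{8} = - \frac{4217}{8}$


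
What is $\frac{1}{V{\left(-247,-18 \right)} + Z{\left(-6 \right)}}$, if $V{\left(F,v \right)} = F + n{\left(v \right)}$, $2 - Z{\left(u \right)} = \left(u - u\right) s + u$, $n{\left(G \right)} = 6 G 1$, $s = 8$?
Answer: $- \frac{1}{347} \approx -0.0028818$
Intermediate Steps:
$n{\left(G \right)} = 6 G$
$Z{\left(u \right)} = 2 - u$ ($Z{\left(u \right)} = 2 - \left(\left(u - u\right) 8 + u\right) = 2 - \left(0 \cdot 8 + u\right) = 2 - \left(0 + u\right) = 2 - u$)
$V{\left(F,v \right)} = F + 6 v$
$\frac{1}{V{\left(-247,-18 \right)} + Z{\left(-6 \right)}} = \frac{1}{\left(-247 + 6 \left(-18\right)\right) + \left(2 - -6\right)} = \frac{1}{\left(-247 - 108\right) + \left(2 + 6\right)} = \frac{1}{-355 + 8} = \frac{1}{-347} = - \frac{1}{347}$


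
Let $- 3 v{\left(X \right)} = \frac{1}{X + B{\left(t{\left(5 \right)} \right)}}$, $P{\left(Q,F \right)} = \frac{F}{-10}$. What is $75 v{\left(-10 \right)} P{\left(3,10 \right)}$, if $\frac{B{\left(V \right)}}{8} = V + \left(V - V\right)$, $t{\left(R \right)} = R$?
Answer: $\frac{5}{6} \approx 0.83333$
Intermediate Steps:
$P{\left(Q,F \right)} = - \frac{F}{10}$ ($P{\left(Q,F \right)} = F \left(- \frac{1}{10}\right) = - \frac{F}{10}$)
$B{\left(V \right)} = 8 V$ ($B{\left(V \right)} = 8 \left(V + \left(V - V\right)\right) = 8 \left(V + 0\right) = 8 V$)
$v{\left(X \right)} = - \frac{1}{3 \left(40 + X\right)}$ ($v{\left(X \right)} = - \frac{1}{3 \left(X + 8 \cdot 5\right)} = - \frac{1}{3 \left(X + 40\right)} = - \frac{1}{3 \left(40 + X\right)}$)
$75 v{\left(-10 \right)} P{\left(3,10 \right)} = 75 \left(- \frac{1}{120 + 3 \left(-10\right)}\right) \left(\left(- \frac{1}{10}\right) 10\right) = 75 \left(- \frac{1}{120 - 30}\right) \left(-1\right) = 75 \left(- \frac{1}{90}\right) \left(-1\right) = \left(- \frac{5}{6}\right) \left(-1\right) = \frac{5}{6}$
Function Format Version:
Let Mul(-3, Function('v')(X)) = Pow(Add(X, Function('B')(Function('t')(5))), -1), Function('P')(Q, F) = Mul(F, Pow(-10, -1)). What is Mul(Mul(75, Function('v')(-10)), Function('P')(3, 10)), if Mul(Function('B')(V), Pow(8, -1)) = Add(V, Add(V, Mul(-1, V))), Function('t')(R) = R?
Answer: Rational(5, 6) ≈ 0.83333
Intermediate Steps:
Function('P')(Q, F) = Mul(Rational(-1, 10), F) (Function('P')(Q, F) = Mul(F, Rational(-1, 10)) = Mul(Rational(-1, 10), F))
Function('B')(V) = Mul(8, V) (Function('B')(V) = Mul(8, Add(V, Add(V, Mul(-1, V)))) = Mul(8, Add(V, 0)) = Mul(8, V))
Function('v')(X) = Mul(Rational(-1, 3), Pow(Add(40, X), -1)) (Function('v')(X) = Mul(Rational(-1, 3), Pow(Add(X, Mul(8, 5)), -1)) = Mul(Rational(-1, 3), Pow(Add(X, 40), -1)) = Mul(Rational(-1, 3), Pow(Add(40, X), -1)))
Mul(Mul(75, Function('v')(-10)), Function('P')(3, 10)) = Mul(Mul(75, Mul(-1, Pow(Add(120, Mul(3, -10)), -1))), Mul(Rational(-1, 10), 10)) = Mul(Mul(75, Mul(-1, Pow(Add(120, -30), -1))), -1) = Mul(Mul(75, Mul(-1, Pow(90, -1))), -1) = Mul(Mul(75, Mul(-1, Rational(1, 90))), -1) = Mul(Mul(75, Rational(-1, 90)), -1) = Mul(Rational(-5, 6), -1) = Rational(5, 6)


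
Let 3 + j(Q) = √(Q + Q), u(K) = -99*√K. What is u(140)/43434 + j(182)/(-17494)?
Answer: 3/17494 - 11*√35/2413 - √91/8747 ≈ -0.027888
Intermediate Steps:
j(Q) = -3 + √2*√Q (j(Q) = -3 + √(Q + Q) = -3 + √(2*Q) = -3 + √2*√Q)
u(140)/43434 + j(182)/(-17494) = -198*√35/43434 + (-3 + √2*√182)/(-17494) = -198*√35*(1/43434) + (-3 + 2*√91)*(-1/17494) = -198*√35*(1/43434) + (3/17494 - √91/8747) = -11*√35/2413 + (3/17494 - √91/8747) = 3/17494 - 11*√35/2413 - √91/8747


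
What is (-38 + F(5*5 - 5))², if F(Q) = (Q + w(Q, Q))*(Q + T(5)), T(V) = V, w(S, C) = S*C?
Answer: 109453444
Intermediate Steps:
w(S, C) = C*S
F(Q) = (5 + Q)*(Q + Q²) (F(Q) = (Q + Q*Q)*(Q + 5) = (Q + Q²)*(5 + Q) = (5 + Q)*(Q + Q²))
(-38 + F(5*5 - 5))² = (-38 + (5*5 - 5)*(5 + (5*5 - 5)² + 6*(5*5 - 5)))² = (-38 + (25 - 5)*(5 + (25 - 5)² + 6*(25 - 5)))² = (-38 + 20*(5 + 20² + 6*20))² = (-38 + 20*(5 + 400 + 120))² = (-38 + 20*525)² = (-38 + 10500)² = 10462² = 109453444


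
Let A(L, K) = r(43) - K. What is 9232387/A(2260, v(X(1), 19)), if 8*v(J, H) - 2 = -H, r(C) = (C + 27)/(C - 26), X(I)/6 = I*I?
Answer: 1255604632/849 ≈ 1.4789e+6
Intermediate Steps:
X(I) = 6*I² (X(I) = 6*(I*I) = 6*I²)
r(C) = (27 + C)/(-26 + C)
v(J, H) = ¼ - H/8 (v(J, H) = ¼ + (-H)/8 = ¼ - H/8)
A(L, K) = 70/17 - K (A(L, K) = (27 + 43)/(-26 + 43) - K = 70/17 - K)
9232387/A(2260, v(X(1), 19)) = 9232387/(70/17 - (¼ - ⅛*19)) = 9232387/(70/17 - (¼ - 19/8)) = 9232387/(70/17 - 1*(-17/8)) = 9232387/(70/17 + 17/8) = 9232387/(849/136) = 9232387*(136/849) = 1255604632/849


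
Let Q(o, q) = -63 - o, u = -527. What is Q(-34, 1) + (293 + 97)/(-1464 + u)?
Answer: -58129/1991 ≈ -29.196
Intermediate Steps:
Q(-34, 1) + (293 + 97)/(-1464 + u) = (-63 - 1*(-34)) + (293 + 97)/(-1464 - 527) = (-63 + 34) + 390/(-1991) = -29 + 390*(-1/1991) = -29 - 390/1991 = -58129/1991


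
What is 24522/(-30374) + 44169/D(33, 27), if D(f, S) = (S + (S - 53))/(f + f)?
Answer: 44272431537/15187 ≈ 2.9152e+6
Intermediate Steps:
D(f, S) = (-53 + 2*S)/(2*f) (D(f, S) = (S + (-53 + S))/((2*f)) = (-53 + 2*S)*(1/(2*f)) = (-53 + 2*S)/(2*f))
24522/(-30374) + 44169/D(33, 27) = 24522/(-30374) + 44169/(((-53/2 + 27)/33)) = 24522*(-1/30374) + 44169/(((1/33)*(½))) = -12261/15187 + 44169/(1/66) = -12261/15187 + 44169*66 = -12261/15187 + 2915154 = 44272431537/15187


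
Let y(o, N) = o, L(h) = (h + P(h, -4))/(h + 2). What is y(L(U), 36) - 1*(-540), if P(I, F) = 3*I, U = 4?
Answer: 1628/3 ≈ 542.67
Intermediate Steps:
L(h) = 4*h/(2 + h) (L(h) = (h + 3*h)/(h + 2) = (4*h)/(2 + h) = 4*h/(2 + h))
y(L(U), 36) - 1*(-540) = 4*4/(2 + 4) - 1*(-540) = 4*4/6 + 540 = 4*4*(⅙) + 540 = 8/3 + 540 = 1628/3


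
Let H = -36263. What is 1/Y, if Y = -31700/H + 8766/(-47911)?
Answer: 1737396593/1200897242 ≈ 1.4467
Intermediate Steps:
Y = 1200897242/1737396593 (Y = -31700/(-36263) + 8766/(-47911) = -31700*(-1/36263) + 8766*(-1/47911) = 31700/36263 - 8766/47911 = 1200897242/1737396593 ≈ 0.69121)
1/Y = 1/(1200897242/1737396593) = 1737396593/1200897242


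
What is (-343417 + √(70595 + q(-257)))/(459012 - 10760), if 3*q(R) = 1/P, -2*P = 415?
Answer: -343417/448252 + √109424012385/558073740 ≈ -0.76553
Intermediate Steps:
P = -415/2 (P = -½*415 = -415/2 ≈ -207.50)
q(R) = -2/1245 (q(R) = 1/(3*(-415/2)) = (⅓)*(-2/415) = -2/1245)
(-343417 + √(70595 + q(-257)))/(459012 - 10760) = (-343417 + √(70595 - 2/1245))/(459012 - 10760) = (-343417 + √(87890773/1245))/448252 = (-343417 + √109424012385/1245)*(1/448252) = -343417/448252 + √109424012385/558073740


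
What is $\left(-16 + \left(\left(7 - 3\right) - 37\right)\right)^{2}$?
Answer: $2401$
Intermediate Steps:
$\left(-16 + \left(\left(7 - 3\right) - 37\right)\right)^{2} = \left(-16 + \left(4 - 37\right)\right)^{2} = \left(-16 - 33\right)^{2} = \left(-49\right)^{2} = 2401$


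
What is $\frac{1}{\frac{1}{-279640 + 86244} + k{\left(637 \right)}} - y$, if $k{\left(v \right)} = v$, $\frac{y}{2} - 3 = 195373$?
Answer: $- \frac{48138009021356}{123193251} \approx -3.9075 \cdot 10^{5}$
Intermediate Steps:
$y = 390752$ ($y = 6 + 2 \cdot 195373 = 6 + 390746 = 390752$)
$\frac{1}{\frac{1}{-279640 + 86244} + k{\left(637 \right)}} - y = \frac{1}{\frac{1}{-279640 + 86244} + 637} - 390752 = \frac{1}{\frac{1}{-193396} + 637} - 390752 = \frac{1}{- \frac{1}{193396} + 637} - 390752 = \frac{1}{\frac{123193251}{193396}} - 390752 = \frac{193396}{123193251} - 390752 = - \frac{48138009021356}{123193251}$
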